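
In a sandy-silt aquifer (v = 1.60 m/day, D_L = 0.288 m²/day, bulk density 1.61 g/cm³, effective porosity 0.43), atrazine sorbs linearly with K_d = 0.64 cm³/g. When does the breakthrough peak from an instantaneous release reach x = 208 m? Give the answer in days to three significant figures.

Retardation factor R = 1 + ρ_b·K_d/n = 1 + 1.61 × 0.64/0.43 = 3.396.
Sorption retards both mechanisms: v_R = v/R = 0.4711 m/day, D_R = D/R = 0.08481 m²/day.
Peak time from v_R²t² + 2D_R t − x² = 0: t = (√(D_R² + v_R²x²) − D_R)/v_R².
√(D_R² + v_R²x²) = √(0.08481² + 0.4711² × 208²) = 97.99; v_R² = 0.2219.
t = (97.99 − 0.08481)/0.2219 = 441 days.

441 days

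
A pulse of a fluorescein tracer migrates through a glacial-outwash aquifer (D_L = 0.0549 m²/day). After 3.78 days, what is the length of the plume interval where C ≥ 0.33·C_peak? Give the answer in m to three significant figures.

The plume is Gaussian with σ = √(2Dt) = √(2 × 0.0549 × 3.78) = 0.6442 m.
C/C_peak = exp(−Δx²/(2σ²)) = 0.33 ⇒ Δx = σ·√(−2 ln 0.33) = 0.6442 × 1.489 = 0.9592 m.
Width = 2Δx = 1.92 m.

1.92 m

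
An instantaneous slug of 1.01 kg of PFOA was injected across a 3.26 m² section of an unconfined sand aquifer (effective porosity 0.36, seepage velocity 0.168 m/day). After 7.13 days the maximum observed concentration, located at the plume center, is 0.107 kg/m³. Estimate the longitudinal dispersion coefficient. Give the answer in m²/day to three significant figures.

0.722 m²/day

At the plume center C_max = M/(n_e·A·√(4πDt)), so D = M²/(4πt·(n_e·A·C_max)²).
n_e·A·C_max = 0.36 × 3.26 × 0.107 = 0.1256 kg/m.
D = 1.01²/(4π × 7.13 × 0.1256²) = 0.722 m²/day.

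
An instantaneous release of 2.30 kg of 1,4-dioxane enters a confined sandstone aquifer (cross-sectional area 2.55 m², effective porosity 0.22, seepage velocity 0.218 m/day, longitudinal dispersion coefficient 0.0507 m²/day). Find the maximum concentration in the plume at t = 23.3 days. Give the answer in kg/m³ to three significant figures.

The peak of an instantaneous 1D plume sits at x = vt; there the Gaussian factor is 1 and C_max = M/(n_e·A·√(4πDt)), where n_e·A is the pore area the mass is dissolved in.
√(4πDt) = √(4π × 0.0507 × 23.3) = 3.853 m, so C_max = 2.30/(0.22 × 2.55 × 3.853) = 1.06 kg/m³.

1.06 kg/m³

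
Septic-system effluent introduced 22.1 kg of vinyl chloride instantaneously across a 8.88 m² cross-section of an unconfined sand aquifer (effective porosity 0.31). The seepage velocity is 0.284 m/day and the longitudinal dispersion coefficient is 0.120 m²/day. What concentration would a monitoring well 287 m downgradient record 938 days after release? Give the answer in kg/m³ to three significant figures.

For an instantaneous plane source, C(x,t) = M/(n_e·A·√(4πDt)) · exp(−(x−vt)²/(4Dt)), with n_e·A the pore (flow) area.
Plume center vt = 0.284 × 938 = 266.392 m, so the well at 287 m is 20.608 m downgradient of the peak.
√(4πDt) = 37.61 m, giving peak height M/(n_e·A·√(4πDt)) = 22.1/(0.31 × 8.88 × 37.61) = 0.2135 kg/m³.
(x−vt)²/(4Dt) = (20.608)²/(4 × 0.120 × 938) = 0.9433; exp(−0.9433) = 0.3893.
C = 0.2135 × 0.3893 = 0.0831 kg/m³.

0.0831 kg/m³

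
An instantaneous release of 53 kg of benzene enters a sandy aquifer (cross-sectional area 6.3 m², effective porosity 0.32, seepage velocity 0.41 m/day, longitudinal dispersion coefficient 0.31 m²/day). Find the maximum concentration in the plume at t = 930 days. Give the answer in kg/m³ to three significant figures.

The peak of an instantaneous 1D plume sits at x = vt; there the Gaussian factor is 1 and C_max = M/(n_e·A·√(4πDt)), where n_e·A is the pore area the mass is dissolved in.
√(4πDt) = √(4π × 0.31 × 930) = 60.19 m, so C_max = 53/(0.32 × 6.3 × 60.19) = 0.437 kg/m³.

0.437 kg/m³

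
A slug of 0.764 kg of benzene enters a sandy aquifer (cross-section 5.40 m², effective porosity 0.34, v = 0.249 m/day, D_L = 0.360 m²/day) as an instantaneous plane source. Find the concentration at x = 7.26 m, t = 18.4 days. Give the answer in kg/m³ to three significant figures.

0.0348 kg/m³

For an instantaneous plane source, C(x,t) = M/(n_e·A·√(4πDt)) · exp(−(x−vt)²/(4Dt)), with n_e·A the pore (flow) area.
Plume center vt = 0.249 × 18.4 = 4.5816 m, so the well at 7.26 m is 2.6784 m downgradient of the peak.
√(4πDt) = 9.124 m, giving peak height M/(n_e·A·√(4πDt)) = 0.764/(0.34 × 5.40 × 9.124) = 0.04561 kg/m³.
(x−vt)²/(4Dt) = (2.6784)²/(4 × 0.360 × 18.4) = 0.2708; exp(−0.2708) = 0.7628.
C = 0.04561 × 0.7628 = 0.0348 kg/m³.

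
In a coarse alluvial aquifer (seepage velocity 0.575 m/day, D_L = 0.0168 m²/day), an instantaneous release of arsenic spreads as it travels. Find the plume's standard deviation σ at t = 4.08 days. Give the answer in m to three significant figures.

Dispersive spreading gives a Gaussian with σ² = 2Dt; advection only shifts the center.
σ = √(2 × 0.0168 × 4.08) = 0.370 m.

0.370 m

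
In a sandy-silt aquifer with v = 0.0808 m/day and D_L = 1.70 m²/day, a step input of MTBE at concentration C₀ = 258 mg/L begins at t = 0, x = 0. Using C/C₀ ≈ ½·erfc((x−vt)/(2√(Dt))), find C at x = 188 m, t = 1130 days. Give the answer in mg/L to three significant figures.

For a continuous step input, C/C₀ ≈ ½·erfc((x−vt)/(2√(Dt))).
vt = 0.0808 × 1130 = 91.304 m and 2√(Dt) = 2√(1.70 × 1130) = 87.66 m.
Argument (x−vt)/(2√(Dt)) = (188 − 91.304)/87.66 = 1.103; ½·erfc(1.103) = 0.05939.
C = 258 × 0.05939 = 15.3 mg/L.

15.3 mg/L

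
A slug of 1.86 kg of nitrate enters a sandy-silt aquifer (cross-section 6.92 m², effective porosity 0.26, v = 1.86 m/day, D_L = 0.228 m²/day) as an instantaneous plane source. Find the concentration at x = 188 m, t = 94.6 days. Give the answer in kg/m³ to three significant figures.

For an instantaneous plane source, C(x,t) = M/(n_e·A·√(4πDt)) · exp(−(x−vt)²/(4Dt)), with n_e·A the pore (flow) area.
Plume center vt = 1.86 × 94.6 = 175.956 m, so the well at 188 m is 12.044 m downgradient of the peak.
√(4πDt) = 16.46 m, giving peak height M/(n_e·A·√(4πDt)) = 1.86/(0.26 × 6.92 × 16.46) = 0.06281 kg/m³.
(x−vt)²/(4Dt) = (12.044)²/(4 × 0.228 × 94.6) = 1.681; exp(−1.681) = 0.1862.
C = 0.06281 × 0.1862 = 0.0117 kg/m³.

0.0117 kg/m³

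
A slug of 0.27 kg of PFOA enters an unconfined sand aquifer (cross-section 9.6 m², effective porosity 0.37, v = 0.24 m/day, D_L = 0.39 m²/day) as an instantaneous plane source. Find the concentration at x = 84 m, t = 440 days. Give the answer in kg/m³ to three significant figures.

For an instantaneous plane source, C(x,t) = M/(n_e·A·√(4πDt)) · exp(−(x−vt)²/(4Dt)), with n_e·A the pore (flow) area.
Plume center vt = 0.24 × 440 = 105.6 m, so the well at 84 m is 21.6 m upgradient of the peak.
√(4πDt) = 46.44 m, giving peak height M/(n_e·A·√(4πDt)) = 0.27/(0.37 × 9.6 × 46.44) = 0.001637 kg/m³.
(x−vt)²/(4Dt) = (-21.6)²/(4 × 0.39 × 440) = 0.6797; exp(−0.6797) = 0.5068.
C = 0.001637 × 0.5068 = 0.000830 kg/m³.

0.000830 kg/m³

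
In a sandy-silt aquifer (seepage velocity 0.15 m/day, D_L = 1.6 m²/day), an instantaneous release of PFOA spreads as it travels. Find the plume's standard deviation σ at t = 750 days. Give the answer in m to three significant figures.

49.0 m

Dispersive spreading gives a Gaussian with σ² = 2Dt; advection only shifts the center.
σ = √(2 × 1.6 × 750) = 49.0 m.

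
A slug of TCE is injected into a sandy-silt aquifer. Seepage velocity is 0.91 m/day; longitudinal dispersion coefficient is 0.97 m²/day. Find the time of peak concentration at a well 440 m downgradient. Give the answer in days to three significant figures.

482 days

For the 1D instantaneous-source solution, setting ∂C/∂t = 0 at fixed x gives v²t² + 2Dt − x² = 0, so t = (√(D² + v²x²) − D)/v².
√(D² + v²x²) = √(0.97² + 0.91² × 440²) = 400.4; v² = 0.8281.
t = (400.4 − 0.97)/0.8281 = 482 days (vs. the pure-advection estimate x/v = 484 d).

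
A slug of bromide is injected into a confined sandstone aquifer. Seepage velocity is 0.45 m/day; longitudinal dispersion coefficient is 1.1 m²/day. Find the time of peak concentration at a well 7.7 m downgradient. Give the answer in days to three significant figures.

For the 1D instantaneous-source solution, setting ∂C/∂t = 0 at fixed x gives v²t² + 2Dt − x² = 0, so t = (√(D² + v²x²) − D)/v².
√(D² + v²x²) = √(1.1² + 0.45² × 7.7²) = 3.635; v² = 0.2025.
t = (3.635 − 1.1)/0.2025 = 12.5 days (vs. the pure-advection estimate x/v = 17.1 d).

12.5 days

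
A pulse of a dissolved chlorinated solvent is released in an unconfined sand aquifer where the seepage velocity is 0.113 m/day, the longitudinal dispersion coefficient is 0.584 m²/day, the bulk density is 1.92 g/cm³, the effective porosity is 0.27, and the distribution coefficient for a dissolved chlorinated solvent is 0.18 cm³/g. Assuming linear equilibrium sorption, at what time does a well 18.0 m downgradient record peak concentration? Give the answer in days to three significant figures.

274 days

Retardation factor R = 1 + ρ_b·K_d/n = 1 + 1.92 × 0.18/0.27 = 2.280.
Sorption retards both mechanisms: v_R = v/R = 0.04956 m/day, D_R = D/R = 0.2561 m²/day.
Peak time from v_R²t² + 2D_R t − x² = 0: t = (√(D_R² + v_R²x²) − D_R)/v_R².
√(D_R² + v_R²x²) = √(0.2561² + 0.04956² × 18.0²) = 0.9281; v_R² = 0.002456.
t = (0.9281 − 0.2561)/0.002456 = 274 days.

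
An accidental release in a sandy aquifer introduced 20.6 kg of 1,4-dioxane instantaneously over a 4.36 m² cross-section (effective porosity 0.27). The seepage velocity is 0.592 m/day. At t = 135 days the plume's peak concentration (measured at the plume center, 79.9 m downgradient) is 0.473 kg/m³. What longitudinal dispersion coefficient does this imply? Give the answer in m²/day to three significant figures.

0.807 m²/day

At the plume center C_max = M/(n_e·A·√(4πDt)), so D = M²/(4πt·(n_e·A·C_max)²).
n_e·A·C_max = 0.27 × 4.36 × 0.473 = 0.5568 kg/m.
D = 20.6²/(4π × 135 × 0.5568²) = 0.807 m²/day.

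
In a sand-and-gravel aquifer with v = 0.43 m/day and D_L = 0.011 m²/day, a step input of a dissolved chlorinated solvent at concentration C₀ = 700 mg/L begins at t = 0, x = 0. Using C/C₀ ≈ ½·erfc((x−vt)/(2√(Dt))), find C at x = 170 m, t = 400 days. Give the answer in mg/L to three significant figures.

For a continuous step input, C/C₀ ≈ ½·erfc((x−vt)/(2√(Dt))).
vt = 0.43 × 400 = 172 m and 2√(Dt) = 2√(0.011 × 400) = 4.195 m.
Argument (x−vt)/(2√(Dt)) = (170 − 172)/4.195 = -0.4768; ½·erfc(-0.4768) = 0.7499.
C = 700 × 0.7499 = 525 mg/L.

525 mg/L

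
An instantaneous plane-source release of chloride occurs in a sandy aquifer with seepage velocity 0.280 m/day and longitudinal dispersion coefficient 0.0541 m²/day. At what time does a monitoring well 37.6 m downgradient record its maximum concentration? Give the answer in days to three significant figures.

For the 1D instantaneous-source solution, setting ∂C/∂t = 0 at fixed x gives v²t² + 2Dt − x² = 0, so t = (√(D² + v²x²) − D)/v².
√(D² + v²x²) = √(0.0541² + 0.280² × 37.6²) = 10.53; v² = 0.0784.
t = (10.53 − 0.0541)/0.0784 = 134 days (vs. the pure-advection estimate x/v = 134 d).

134 days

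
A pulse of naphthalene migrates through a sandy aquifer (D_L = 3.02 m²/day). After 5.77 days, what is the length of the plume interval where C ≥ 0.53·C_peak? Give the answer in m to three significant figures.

13.3 m

The plume is Gaussian with σ = √(2Dt) = √(2 × 3.02 × 5.77) = 5.903 m.
C/C_peak = exp(−Δx²/(2σ²)) = 0.53 ⇒ Δx = σ·√(−2 ln 0.53) = 5.903 × 1.127 = 6.653 m.
Width = 2Δx = 13.3 m.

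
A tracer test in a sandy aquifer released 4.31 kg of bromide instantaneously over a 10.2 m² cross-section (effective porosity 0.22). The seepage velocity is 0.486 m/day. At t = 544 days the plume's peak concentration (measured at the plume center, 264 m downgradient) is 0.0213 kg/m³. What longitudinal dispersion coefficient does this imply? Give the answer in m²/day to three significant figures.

1.19 m²/day

At the plume center C_max = M/(n_e·A·√(4πDt)), so D = M²/(4πt·(n_e·A·C_max)²).
n_e·A·C_max = 0.22 × 10.2 × 0.0213 = 0.04780 kg/m.
D = 4.31²/(4π × 544 × 0.04780²) = 1.19 m²/day.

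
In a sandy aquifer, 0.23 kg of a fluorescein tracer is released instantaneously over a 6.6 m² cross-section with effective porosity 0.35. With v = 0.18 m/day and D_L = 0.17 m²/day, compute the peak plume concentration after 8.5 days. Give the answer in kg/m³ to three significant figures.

0.0234 kg/m³

The peak of an instantaneous 1D plume sits at x = vt; there the Gaussian factor is 1 and C_max = M/(n_e·A·√(4πDt)), where n_e·A is the pore area the mass is dissolved in.
√(4πDt) = √(4π × 0.17 × 8.5) = 4.261 m, so C_max = 0.23/(0.35 × 6.6 × 4.261) = 0.0234 kg/m³.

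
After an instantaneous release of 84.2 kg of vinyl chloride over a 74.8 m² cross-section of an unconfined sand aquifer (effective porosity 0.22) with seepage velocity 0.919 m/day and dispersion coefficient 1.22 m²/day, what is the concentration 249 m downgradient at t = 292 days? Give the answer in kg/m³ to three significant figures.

0.0588 kg/m³

For an instantaneous plane source, C(x,t) = M/(n_e·A·√(4πDt)) · exp(−(x−vt)²/(4Dt)), with n_e·A the pore (flow) area.
Plume center vt = 0.919 × 292 = 268.348 m, so the well at 249 m is 19.348 m upgradient of the peak.
√(4πDt) = 66.91 m, giving peak height M/(n_e·A·√(4πDt)) = 84.2/(0.22 × 74.8 × 66.91) = 0.07647 kg/m³.
(x−vt)²/(4Dt) = (-19.348)²/(4 × 1.22 × 292) = 0.2627; exp(−0.2627) = 0.7690.
C = 0.07647 × 0.7690 = 0.0588 kg/m³.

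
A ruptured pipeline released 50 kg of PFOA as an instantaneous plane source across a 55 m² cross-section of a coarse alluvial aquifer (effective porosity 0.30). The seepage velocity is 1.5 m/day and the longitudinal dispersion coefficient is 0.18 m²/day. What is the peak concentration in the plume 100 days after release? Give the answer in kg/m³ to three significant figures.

The peak of an instantaneous 1D plume sits at x = vt; there the Gaussian factor is 1 and C_max = M/(n_e·A·√(4πDt)), where n_e·A is the pore area the mass is dissolved in.
√(4πDt) = √(4π × 0.18 × 100) = 15.04 m, so C_max = 50/(0.30 × 55 × 15.04) = 0.201 kg/m³.

0.201 kg/m³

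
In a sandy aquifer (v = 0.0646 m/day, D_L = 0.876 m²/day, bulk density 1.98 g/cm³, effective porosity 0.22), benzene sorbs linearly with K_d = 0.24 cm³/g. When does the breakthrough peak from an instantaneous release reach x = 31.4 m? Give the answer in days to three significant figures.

Retardation factor R = 1 + ρ_b·K_d/n = 1 + 1.98 × 0.24/0.22 = 3.160.
Sorption retards both mechanisms: v_R = v/R = 0.02044 m/day, D_R = D/R = 0.2772 m²/day.
Peak time from v_R²t² + 2D_R t − x² = 0: t = (√(D_R² + v_R²x²) − D_R)/v_R².
√(D_R² + v_R²x²) = √(0.2772² + 0.02044² × 31.4²) = 0.6991; v_R² = 0.0004178.
t = (0.6991 − 0.2772)/0.0004178 = 1010 days.

1010 days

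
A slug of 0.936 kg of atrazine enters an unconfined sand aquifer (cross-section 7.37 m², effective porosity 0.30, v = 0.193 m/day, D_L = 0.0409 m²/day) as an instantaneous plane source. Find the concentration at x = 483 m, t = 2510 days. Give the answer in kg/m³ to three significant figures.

For an instantaneous plane source, C(x,t) = M/(n_e·A·√(4πDt)) · exp(−(x−vt)²/(4Dt)), with n_e·A the pore (flow) area.
Plume center vt = 0.193 × 2510 = 484.43 m, so the well at 483 m is 1.43 m upgradient of the peak.
√(4πDt) = 35.92 m, giving peak height M/(n_e·A·√(4πDt)) = 0.936/(0.30 × 7.37 × 35.92) = 0.01179 kg/m³.
(x−vt)²/(4Dt) = (-1.43)²/(4 × 0.0409 × 2510) = 0.004980; exp(−0.004980) = 0.9950.
C = 0.01179 × 0.9950 = 0.0117 kg/m³.

0.0117 kg/m³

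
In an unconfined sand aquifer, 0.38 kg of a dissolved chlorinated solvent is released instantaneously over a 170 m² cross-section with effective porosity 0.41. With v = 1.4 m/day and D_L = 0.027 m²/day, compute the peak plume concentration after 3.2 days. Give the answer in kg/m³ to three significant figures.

0.00523 kg/m³

The peak of an instantaneous 1D plume sits at x = vt; there the Gaussian factor is 1 and C_max = M/(n_e·A·√(4πDt)), where n_e·A is the pore area the mass is dissolved in.
√(4πDt) = √(4π × 0.027 × 3.2) = 1.042 m, so C_max = 0.38/(0.41 × 170 × 1.042) = 0.00523 kg/m³.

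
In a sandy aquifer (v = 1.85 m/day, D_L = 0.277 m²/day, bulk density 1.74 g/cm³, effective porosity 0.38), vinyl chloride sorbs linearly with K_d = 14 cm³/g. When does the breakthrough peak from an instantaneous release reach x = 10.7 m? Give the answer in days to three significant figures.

371 days

Retardation factor R = 1 + ρ_b·K_d/n = 1 + 1.74 × 14/0.38 = 65.11.
Sorption retards both mechanisms: v_R = v/R = 0.02841 m/day, D_R = D/R = 0.004254 m²/day.
Peak time from v_R²t² + 2D_R t − x² = 0: t = (√(D_R² + v_R²x²) − D_R)/v_R².
√(D_R² + v_R²x²) = √(0.004254² + 0.02841² × 10.7²) = 0.3040; v_R² = 0.0008071.
t = (0.3040 − 0.004254)/0.0008071 = 371 days.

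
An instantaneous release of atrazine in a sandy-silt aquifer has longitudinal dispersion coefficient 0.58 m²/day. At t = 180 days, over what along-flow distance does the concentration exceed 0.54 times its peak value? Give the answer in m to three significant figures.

32.1 m

The plume is Gaussian with σ = √(2Dt) = √(2 × 0.58 × 180) = 14.45 m.
C/C_peak = exp(−Δx²/(2σ²)) = 0.54 ⇒ Δx = σ·√(−2 ln 0.54) = 14.45 × 1.110 = 16.04 m.
Width = 2Δx = 32.1 m.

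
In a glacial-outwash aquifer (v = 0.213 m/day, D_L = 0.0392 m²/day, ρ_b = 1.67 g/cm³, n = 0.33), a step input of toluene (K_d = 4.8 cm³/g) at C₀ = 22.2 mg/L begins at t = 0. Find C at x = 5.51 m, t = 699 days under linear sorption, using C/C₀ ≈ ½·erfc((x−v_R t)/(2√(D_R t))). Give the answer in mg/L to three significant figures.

Retardation factor R = 1 + ρ_b·K_d/n = 1 + 1.67 × 4.8/0.33 = 25.29.
Sorption retards both mechanisms: v_R = v/R = 0.008422 m/day, D_R = D/R = 0.001550 m²/day.
v_R·t = 0.008422 × 699 = 5.886978 m; 2√(D_R t) = 2.082 m; argument = (5.51 − 5.886978)/2.082 = -0.1811.
C = C₀ × ½·erfc(-0.1811) = 22.2 × 0.6011 = 13.3 mg/L.

13.3 mg/L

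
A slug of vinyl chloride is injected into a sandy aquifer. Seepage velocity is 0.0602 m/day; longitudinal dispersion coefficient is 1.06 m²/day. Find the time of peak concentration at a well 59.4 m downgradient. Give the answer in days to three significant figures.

737 days

For the 1D instantaneous-source solution, setting ∂C/∂t = 0 at fixed x gives v²t² + 2Dt − x² = 0, so t = (√(D² + v²x²) − D)/v².
√(D² + v²x²) = √(1.06² + 0.0602² × 59.4²) = 3.730; v² = 0.00362404.
t = (3.730 − 1.06)/0.00362404 = 737 days (vs. the pure-advection estimate x/v = 987 d).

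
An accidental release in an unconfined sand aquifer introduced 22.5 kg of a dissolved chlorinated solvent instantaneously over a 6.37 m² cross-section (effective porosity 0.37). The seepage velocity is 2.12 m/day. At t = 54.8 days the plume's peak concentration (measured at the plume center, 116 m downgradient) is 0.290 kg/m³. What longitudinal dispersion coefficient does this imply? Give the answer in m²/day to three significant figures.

At the plume center C_max = M/(n_e·A·√(4πDt)), so D = M²/(4πt·(n_e·A·C_max)²).
n_e·A·C_max = 0.37 × 6.37 × 0.290 = 0.6835 kg/m.
D = 22.5²/(4π × 54.8 × 0.6835²) = 1.57 m²/day.

1.57 m²/day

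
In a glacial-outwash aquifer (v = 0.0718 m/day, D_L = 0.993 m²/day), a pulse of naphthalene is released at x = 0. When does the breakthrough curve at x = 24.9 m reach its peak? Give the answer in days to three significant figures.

For the 1D instantaneous-source solution, setting ∂C/∂t = 0 at fixed x gives v²t² + 2Dt − x² = 0, so t = (√(D² + v²x²) − D)/v².
√(D² + v²x²) = √(0.993² + 0.0718² × 24.9²) = 2.045; v² = 0.00515524.
t = (2.045 − 0.993)/0.00515524 = 204 days (vs. the pure-advection estimate x/v = 347 d).

204 days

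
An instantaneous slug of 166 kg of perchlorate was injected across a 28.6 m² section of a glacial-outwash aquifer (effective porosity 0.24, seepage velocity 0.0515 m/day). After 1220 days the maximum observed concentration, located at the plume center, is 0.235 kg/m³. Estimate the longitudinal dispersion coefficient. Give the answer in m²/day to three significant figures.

0.691 m²/day

At the plume center C_max = M/(n_e·A·√(4πDt)), so D = M²/(4πt·(n_e·A·C_max)²).
n_e·A·C_max = 0.24 × 28.6 × 0.235 = 1.613 kg/m.
D = 166²/(4π × 1220 × 1.613²) = 0.691 m²/day.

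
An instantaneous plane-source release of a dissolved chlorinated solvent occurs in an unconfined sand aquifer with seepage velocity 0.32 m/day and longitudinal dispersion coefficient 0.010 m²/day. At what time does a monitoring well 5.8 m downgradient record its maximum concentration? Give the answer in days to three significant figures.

18.0 days

For the 1D instantaneous-source solution, setting ∂C/∂t = 0 at fixed x gives v²t² + 2Dt − x² = 0, so t = (√(D² + v²x²) − D)/v².
√(D² + v²x²) = √(0.010² + 0.32² × 5.8²) = 1.856; v² = 0.1024.
t = (1.856 − 0.010)/0.1024 = 18.0 days (vs. the pure-advection estimate x/v = 18.1 d).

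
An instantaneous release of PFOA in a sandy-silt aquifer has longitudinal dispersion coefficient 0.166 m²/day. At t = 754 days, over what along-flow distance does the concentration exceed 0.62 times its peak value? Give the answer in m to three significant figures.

The plume is Gaussian with σ = √(2Dt) = √(2 × 0.166 × 754) = 15.82 m.
C/C_peak = exp(−Δx²/(2σ²)) = 0.62 ⇒ Δx = σ·√(−2 ln 0.62) = 15.82 × 0.9778 = 15.47 m.
Width = 2Δx = 30.9 m.

30.9 m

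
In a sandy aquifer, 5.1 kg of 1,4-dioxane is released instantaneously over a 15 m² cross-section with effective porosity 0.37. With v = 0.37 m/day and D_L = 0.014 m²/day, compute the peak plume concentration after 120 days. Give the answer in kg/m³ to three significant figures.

The peak of an instantaneous 1D plume sits at x = vt; there the Gaussian factor is 1 and C_max = M/(n_e·A·√(4πDt)), where n_e·A is the pore area the mass is dissolved in.
√(4πDt) = √(4π × 0.014 × 120) = 4.595 m, so C_max = 5.1/(0.37 × 15 × 4.595) = 0.200 kg/m³.

0.200 kg/m³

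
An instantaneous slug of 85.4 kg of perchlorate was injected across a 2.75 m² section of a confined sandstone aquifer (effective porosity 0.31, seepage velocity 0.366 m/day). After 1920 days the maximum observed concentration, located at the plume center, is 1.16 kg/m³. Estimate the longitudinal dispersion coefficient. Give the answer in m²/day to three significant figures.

0.309 m²/day

At the plume center C_max = M/(n_e·A·√(4πDt)), so D = M²/(4πt·(n_e·A·C_max)²).
n_e·A·C_max = 0.31 × 2.75 × 1.16 = 0.9889 kg/m.
D = 85.4²/(4π × 1920 × 0.9889²) = 0.309 m²/day.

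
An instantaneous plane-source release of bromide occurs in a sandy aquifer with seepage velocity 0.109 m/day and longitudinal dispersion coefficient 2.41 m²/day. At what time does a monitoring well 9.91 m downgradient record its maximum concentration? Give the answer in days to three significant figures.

19.4 days

For the 1D instantaneous-source solution, setting ∂C/∂t = 0 at fixed x gives v²t² + 2Dt − x² = 0, so t = (√(D² + v²x²) − D)/v².
√(D² + v²x²) = √(2.41² + 0.109² × 9.91²) = 2.641; v² = 0.011881.
t = (2.641 − 2.41)/0.011881 = 19.4 days (vs. the pure-advection estimate x/v = 90.9 d).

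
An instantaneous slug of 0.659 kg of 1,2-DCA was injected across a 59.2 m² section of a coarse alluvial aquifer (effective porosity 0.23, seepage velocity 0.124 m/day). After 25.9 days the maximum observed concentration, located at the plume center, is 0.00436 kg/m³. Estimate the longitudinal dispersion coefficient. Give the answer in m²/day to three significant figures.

At the plume center C_max = M/(n_e·A·√(4πDt)), so D = M²/(4πt·(n_e·A·C_max)²).
n_e·A·C_max = 0.23 × 59.2 × 0.00436 = 0.05937 kg/m.
D = 0.659²/(4π × 25.9 × 0.05937²) = 0.379 m²/day.

0.379 m²/day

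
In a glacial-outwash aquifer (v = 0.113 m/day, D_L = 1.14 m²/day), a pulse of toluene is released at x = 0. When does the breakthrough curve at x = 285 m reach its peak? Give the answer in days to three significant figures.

2430 days

For the 1D instantaneous-source solution, setting ∂C/∂t = 0 at fixed x gives v²t² + 2Dt − x² = 0, so t = (√(D² + v²x²) − D)/v².
√(D² + v²x²) = √(1.14² + 0.113² × 285²) = 32.23; v² = 0.012769.
t = (32.23 − 1.14)/0.012769 = 2430 days (vs. the pure-advection estimate x/v = 2520 d).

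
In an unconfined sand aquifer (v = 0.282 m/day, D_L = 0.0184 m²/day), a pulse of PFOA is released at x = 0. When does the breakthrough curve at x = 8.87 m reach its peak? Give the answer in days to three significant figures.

31.2 days

For the 1D instantaneous-source solution, setting ∂C/∂t = 0 at fixed x gives v²t² + 2Dt − x² = 0, so t = (√(D² + v²x²) − D)/v².
√(D² + v²x²) = √(0.0184² + 0.282² × 8.87²) = 2.501; v² = 0.079524.
t = (2.501 − 0.0184)/0.079524 = 31.2 days (vs. the pure-advection estimate x/v = 31.5 d).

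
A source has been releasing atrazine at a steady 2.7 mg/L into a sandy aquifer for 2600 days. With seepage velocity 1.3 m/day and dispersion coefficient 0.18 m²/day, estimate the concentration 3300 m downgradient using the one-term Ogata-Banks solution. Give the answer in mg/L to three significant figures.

2.69 mg/L

For a continuous step input, C/C₀ ≈ ½·erfc((x−vt)/(2√(Dt))).
vt = 1.3 × 2600 = 3380 m and 2√(Dt) = 2√(0.18 × 2600) = 43.27 m.
Argument (x−vt)/(2√(Dt)) = (3300 − 3380)/43.27 = -1.849; ½·erfc(-1.849) = 0.9955.
C = 2.7 × 0.9955 = 2.69 mg/L.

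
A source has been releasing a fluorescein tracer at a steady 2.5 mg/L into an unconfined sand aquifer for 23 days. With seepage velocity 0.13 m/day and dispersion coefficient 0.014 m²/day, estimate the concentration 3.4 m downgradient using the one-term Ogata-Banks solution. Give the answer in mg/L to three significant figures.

For a continuous step input, C/C₀ ≈ ½·erfc((x−vt)/(2√(Dt))).
vt = 0.13 × 23 = 2.99 m and 2√(Dt) = 2√(0.014 × 23) = 1.135 m.
Argument (x−vt)/(2√(Dt)) = (3.4 − 2.99)/1.135 = 0.3612; ½·erfc(0.3612) = 0.3047.
C = 2.5 × 0.3047 = 0.762 mg/L.

0.762 mg/L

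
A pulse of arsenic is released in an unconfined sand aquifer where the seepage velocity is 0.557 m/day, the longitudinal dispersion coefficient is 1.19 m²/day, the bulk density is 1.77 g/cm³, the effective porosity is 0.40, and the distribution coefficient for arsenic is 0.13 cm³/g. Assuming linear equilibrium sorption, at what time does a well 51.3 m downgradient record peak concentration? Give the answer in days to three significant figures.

Retardation factor R = 1 + ρ_b·K_d/n = 1 + 1.77 × 0.13/0.40 = 1.575.
Sorption retards both mechanisms: v_R = v/R = 0.3537 m/day, D_R = D/R = 0.7556 m²/day.
Peak time from v_R²t² + 2D_R t − x² = 0: t = (√(D_R² + v_R²x²) − D_R)/v_R².
√(D_R² + v_R²x²) = √(0.7556² + 0.3537² × 51.3²) = 18.16; v_R² = 0.1251.
t = (18.16 − 0.7556)/0.1251 = 139 days.

139 days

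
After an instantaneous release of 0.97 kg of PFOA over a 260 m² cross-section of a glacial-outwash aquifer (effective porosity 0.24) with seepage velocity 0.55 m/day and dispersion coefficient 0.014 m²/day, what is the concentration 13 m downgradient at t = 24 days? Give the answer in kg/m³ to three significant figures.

For an instantaneous plane source, C(x,t) = M/(n_e·A·√(4πDt)) · exp(−(x−vt)²/(4Dt)), with n_e·A the pore (flow) area.
Plume center vt = 0.55 × 24 = 13.2 m, so the well at 13 m is 0.2 m upgradient of the peak.
√(4πDt) = 2.055 m, giving peak height M/(n_e·A·√(4πDt)) = 0.97/(0.24 × 260 × 2.055) = 0.007564 kg/m³.
(x−vt)²/(4Dt) = (-0.2)²/(4 × 0.014 × 24) = 0.02976; exp(−0.02976) = 0.9707.
C = 0.007564 × 0.9707 = 0.00734 kg/m³.

0.00734 kg/m³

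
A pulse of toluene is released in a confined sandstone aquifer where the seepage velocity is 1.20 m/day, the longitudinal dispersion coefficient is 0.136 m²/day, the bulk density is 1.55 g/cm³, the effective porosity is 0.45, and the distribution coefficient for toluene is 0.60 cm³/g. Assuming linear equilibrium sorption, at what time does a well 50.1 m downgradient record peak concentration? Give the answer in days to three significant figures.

128 days

Retardation factor R = 1 + ρ_b·K_d/n = 1 + 1.55 × 0.60/0.45 = 3.067.
Sorption retards both mechanisms: v_R = v/R = 0.3913 m/day, D_R = D/R = 0.04434 m²/day.
Peak time from v_R²t² + 2D_R t − x² = 0: t = (√(D_R² + v_R²x²) − D_R)/v_R².
√(D_R² + v_R²x²) = √(0.04434² + 0.3913² × 50.1²) = 19.60; v_R² = 0.1531.
t = (19.60 − 0.04434)/0.1531 = 128 days.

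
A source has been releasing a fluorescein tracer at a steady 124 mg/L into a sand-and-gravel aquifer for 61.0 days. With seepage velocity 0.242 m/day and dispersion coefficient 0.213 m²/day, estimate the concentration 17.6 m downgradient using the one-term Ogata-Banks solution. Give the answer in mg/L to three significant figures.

35.8 mg/L

For a continuous step input, C/C₀ ≈ ½·erfc((x−vt)/(2√(Dt))).
vt = 0.242 × 61.0 = 14.762 m and 2√(Dt) = 2√(0.213 × 61.0) = 7.209 m.
Argument (x−vt)/(2√(Dt)) = (17.6 − 14.762)/7.209 = 0.3937; ½·erfc(0.3937) = 0.2888.
C = 124 × 0.2888 = 35.8 mg/L.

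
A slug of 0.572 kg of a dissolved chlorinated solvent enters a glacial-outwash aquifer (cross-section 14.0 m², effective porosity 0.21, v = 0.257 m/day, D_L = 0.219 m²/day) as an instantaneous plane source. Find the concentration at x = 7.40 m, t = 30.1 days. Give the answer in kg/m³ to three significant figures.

For an instantaneous plane source, C(x,t) = M/(n_e·A·√(4πDt)) · exp(−(x−vt)²/(4Dt)), with n_e·A the pore (flow) area.
Plume center vt = 0.257 × 30.1 = 7.7357 m, so the well at 7.40 m is 0.3357 m upgradient of the peak.
√(4πDt) = 9.101 m, giving peak height M/(n_e·A·√(4πDt)) = 0.572/(0.21 × 14.0 × 9.101) = 0.02138 kg/m³.
(x−vt)²/(4Dt) = (-0.3357)²/(4 × 0.219 × 30.1) = 0.004274; exp(−0.004274) = 0.9957.
C = 0.02138 × 0.9957 = 0.0213 kg/m³.

0.0213 kg/m³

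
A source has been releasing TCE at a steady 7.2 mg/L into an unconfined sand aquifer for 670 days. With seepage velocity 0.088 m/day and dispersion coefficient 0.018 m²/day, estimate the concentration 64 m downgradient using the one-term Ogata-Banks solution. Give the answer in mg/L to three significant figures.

For a continuous step input, C/C₀ ≈ ½·erfc((x−vt)/(2√(Dt))).
vt = 0.088 × 670 = 58.96 m and 2√(Dt) = 2√(0.018 × 670) = 6.946 m.
Argument (x−vt)/(2√(Dt)) = (64 − 58.96)/6.946 = 0.7256; ½·erfc(0.7256) = 0.1524.
C = 7.2 × 0.1524 = 1.10 mg/L.

1.10 mg/L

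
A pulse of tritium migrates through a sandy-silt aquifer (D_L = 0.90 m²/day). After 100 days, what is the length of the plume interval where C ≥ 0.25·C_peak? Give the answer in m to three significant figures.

The plume is Gaussian with σ = √(2Dt) = √(2 × 0.90 × 100) = 13.42 m.
C/C_peak = exp(−Δx²/(2σ²)) = 0.25 ⇒ Δx = σ·√(−2 ln 0.25) = 13.42 × 1.665 = 22.34 m.
Width = 2Δx = 44.7 m.

44.7 m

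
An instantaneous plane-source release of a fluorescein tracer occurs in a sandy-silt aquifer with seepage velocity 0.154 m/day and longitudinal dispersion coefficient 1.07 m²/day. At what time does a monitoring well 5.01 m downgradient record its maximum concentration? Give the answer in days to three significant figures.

10.5 days

For the 1D instantaneous-source solution, setting ∂C/∂t = 0 at fixed x gives v²t² + 2Dt − x² = 0, so t = (√(D² + v²x²) − D)/v².
√(D² + v²x²) = √(1.07² + 0.154² × 5.01²) = 1.319; v² = 0.023716.
t = (1.319 − 1.07)/0.023716 = 10.5 days (vs. the pure-advection estimate x/v = 32.5 d).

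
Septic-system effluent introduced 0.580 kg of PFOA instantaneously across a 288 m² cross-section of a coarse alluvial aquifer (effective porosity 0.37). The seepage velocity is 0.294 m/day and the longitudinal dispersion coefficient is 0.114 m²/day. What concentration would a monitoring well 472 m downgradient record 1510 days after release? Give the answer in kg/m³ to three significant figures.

For an instantaneous plane source, C(x,t) = M/(n_e·A·√(4πDt)) · exp(−(x−vt)²/(4Dt)), with n_e·A the pore (flow) area.
Plume center vt = 0.294 × 1510 = 443.94 m, so the well at 472 m is 28.06 m downgradient of the peak.
√(4πDt) = 46.51 m, giving peak height M/(n_e·A·√(4πDt)) = 0.580/(0.37 × 288 × 46.51) = 0.0001170 kg/m³.
(x−vt)²/(4Dt) = (28.06)²/(4 × 0.114 × 1510) = 1.143; exp(−1.143) = 0.3189.
C = 0.0001170 × 0.3189 = 3.73e-05 kg/m³.

3.73e-05 kg/m³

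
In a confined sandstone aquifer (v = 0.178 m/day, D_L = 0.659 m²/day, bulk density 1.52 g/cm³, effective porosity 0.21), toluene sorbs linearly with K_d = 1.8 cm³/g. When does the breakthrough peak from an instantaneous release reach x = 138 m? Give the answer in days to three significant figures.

Retardation factor R = 1 + ρ_b·K_d/n = 1 + 1.52 × 1.8/0.21 = 14.03.
Sorption retards both mechanisms: v_R = v/R = 0.01269 m/day, D_R = D/R = 0.04697 m²/day.
Peak time from v_R²t² + 2D_R t − x² = 0: t = (√(D_R² + v_R²x²) − D_R)/v_R².
√(D_R² + v_R²x²) = √(0.04697² + 0.01269² × 138²) = 1.752; v_R² = 0.0001610.
t = (1.752 − 0.04697)/0.0001610 = 10600 days.

10600 days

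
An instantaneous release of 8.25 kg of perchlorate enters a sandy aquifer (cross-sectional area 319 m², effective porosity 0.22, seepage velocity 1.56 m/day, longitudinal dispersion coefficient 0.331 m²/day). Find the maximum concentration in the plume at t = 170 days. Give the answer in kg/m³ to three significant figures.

0.00442 kg/m³

The peak of an instantaneous 1D plume sits at x = vt; there the Gaussian factor is 1 and C_max = M/(n_e·A·√(4πDt)), where n_e·A is the pore area the mass is dissolved in.
√(4πDt) = √(4π × 0.331 × 170) = 26.59 m, so C_max = 8.25/(0.22 × 319 × 26.59) = 0.00442 kg/m³.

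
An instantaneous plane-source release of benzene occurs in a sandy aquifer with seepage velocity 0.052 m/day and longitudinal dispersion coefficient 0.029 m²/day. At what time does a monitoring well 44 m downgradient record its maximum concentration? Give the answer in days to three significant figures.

For the 1D instantaneous-source solution, setting ∂C/∂t = 0 at fixed x gives v²t² + 2Dt − x² = 0, so t = (√(D² + v²x²) − D)/v².
√(D² + v²x²) = √(0.029² + 0.052² × 44²) = 2.288; v² = 0.002704.
t = (2.288 − 0.029)/0.002704 = 835 days (vs. the pure-advection estimate x/v = 846 d).

835 days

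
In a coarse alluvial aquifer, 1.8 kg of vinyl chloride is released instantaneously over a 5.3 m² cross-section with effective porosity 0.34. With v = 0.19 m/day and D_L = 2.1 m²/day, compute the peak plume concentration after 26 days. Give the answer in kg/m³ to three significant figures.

0.0381 kg/m³

The peak of an instantaneous 1D plume sits at x = vt; there the Gaussian factor is 1 and C_max = M/(n_e·A·√(4πDt)), where n_e·A is the pore area the mass is dissolved in.
√(4πDt) = √(4π × 2.1 × 26) = 26.19 m, so C_max = 1.8/(0.34 × 5.3 × 26.19) = 0.0381 kg/m³.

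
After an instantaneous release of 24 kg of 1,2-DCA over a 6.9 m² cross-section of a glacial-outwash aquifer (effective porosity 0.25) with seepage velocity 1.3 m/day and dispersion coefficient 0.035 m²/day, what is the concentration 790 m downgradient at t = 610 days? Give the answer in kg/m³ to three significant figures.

For an instantaneous plane source, C(x,t) = M/(n_e·A·√(4πDt)) · exp(−(x−vt)²/(4Dt)), with n_e·A the pore (flow) area.
Plume center vt = 1.3 × 610 = 793 m, so the well at 790 m is 3 m upgradient of the peak.
√(4πDt) = 16.38 m, giving peak height M/(n_e·A·√(4πDt)) = 24/(0.25 × 6.9 × 16.38) = 0.8494 kg/m³.
(x−vt)²/(4Dt) = (-3)²/(4 × 0.035 × 610) = 0.1054; exp(−0.1054) = 0.9000.
C = 0.8494 × 0.9000 = 0.764 kg/m³.

0.764 kg/m³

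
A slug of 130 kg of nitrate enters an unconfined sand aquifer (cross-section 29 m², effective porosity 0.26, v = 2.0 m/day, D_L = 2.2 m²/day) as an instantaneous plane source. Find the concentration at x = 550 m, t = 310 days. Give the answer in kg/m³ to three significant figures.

For an instantaneous plane source, C(x,t) = M/(n_e·A·√(4πDt)) · exp(−(x−vt)²/(4Dt)), with n_e·A the pore (flow) area.
Plume center vt = 2.0 × 310 = 620 m, so the well at 550 m is 70 m upgradient of the peak.
√(4πDt) = 92.58 m, giving peak height M/(n_e·A·√(4πDt)) = 130/(0.26 × 29 × 92.58) = 0.1862 kg/m³.
(x−vt)²/(4Dt) = (-70)²/(4 × 2.2 × 310) = 1.796; exp(−1.796) = 0.1660.
C = 0.1862 × 0.1660 = 0.0309 kg/m³.

0.0309 kg/m³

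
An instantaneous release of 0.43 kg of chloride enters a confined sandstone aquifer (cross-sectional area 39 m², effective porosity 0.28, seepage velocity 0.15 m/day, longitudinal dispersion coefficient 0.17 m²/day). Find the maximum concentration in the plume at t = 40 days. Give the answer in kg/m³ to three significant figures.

The peak of an instantaneous 1D plume sits at x = vt; there the Gaussian factor is 1 and C_max = M/(n_e·A·√(4πDt)), where n_e·A is the pore area the mass is dissolved in.
√(4πDt) = √(4π × 0.17 × 40) = 9.244 m, so C_max = 0.43/(0.28 × 39 × 9.244) = 0.00426 kg/m³.

0.00426 kg/m³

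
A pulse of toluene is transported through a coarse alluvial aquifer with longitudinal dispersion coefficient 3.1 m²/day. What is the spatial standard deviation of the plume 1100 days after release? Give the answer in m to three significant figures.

Dispersive spreading gives a Gaussian with σ² = 2Dt; advection only shifts the center.
σ = √(2 × 3.1 × 1100) = 82.6 m.

82.6 m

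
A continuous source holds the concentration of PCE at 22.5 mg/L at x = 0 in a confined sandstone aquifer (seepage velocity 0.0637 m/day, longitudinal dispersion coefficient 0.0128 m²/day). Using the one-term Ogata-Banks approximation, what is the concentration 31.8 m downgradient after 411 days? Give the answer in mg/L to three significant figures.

0.936 mg/L

For a continuous step input, C/C₀ ≈ ½·erfc((x−vt)/(2√(Dt))).
vt = 0.0637 × 411 = 26.1807 m and 2√(Dt) = 2√(0.0128 × 411) = 4.587 m.
Argument (x−vt)/(2√(Dt)) = (31.8 − 26.1807)/4.587 = 1.225; ½·erfc(1.225) = 0.04160.
C = 22.5 × 0.04160 = 0.936 mg/L.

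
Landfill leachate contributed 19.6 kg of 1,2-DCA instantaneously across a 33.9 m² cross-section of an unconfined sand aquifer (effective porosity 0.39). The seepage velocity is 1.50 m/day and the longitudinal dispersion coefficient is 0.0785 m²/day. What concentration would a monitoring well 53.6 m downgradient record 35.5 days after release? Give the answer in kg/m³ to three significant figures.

0.248 kg/m³

For an instantaneous plane source, C(x,t) = M/(n_e·A·√(4πDt)) · exp(−(x−vt)²/(4Dt)), with n_e·A the pore (flow) area.
Plume center vt = 1.50 × 35.5 = 53.25 m, so the well at 53.6 m is 0.35 m downgradient of the peak.
√(4πDt) = 5.918 m, giving peak height M/(n_e·A·√(4πDt)) = 19.6/(0.39 × 33.9 × 5.918) = 0.2505 kg/m³.
(x−vt)²/(4Dt) = (0.35)²/(4 × 0.0785 × 35.5) = 0.01099; exp(−0.01099) = 0.9891.
C = 0.2505 × 0.9891 = 0.248 kg/m³.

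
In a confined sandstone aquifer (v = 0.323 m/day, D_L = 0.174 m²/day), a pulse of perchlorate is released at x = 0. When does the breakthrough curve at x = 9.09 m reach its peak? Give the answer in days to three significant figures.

26.5 days

For the 1D instantaneous-source solution, setting ∂C/∂t = 0 at fixed x gives v²t² + 2Dt − x² = 0, so t = (√(D² + v²x²) − D)/v².
√(D² + v²x²) = √(0.174² + 0.323² × 9.09²) = 2.941; v² = 0.104329.
t = (2.941 − 0.174)/0.104329 = 26.5 days (vs. the pure-advection estimate x/v = 28.1 d).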